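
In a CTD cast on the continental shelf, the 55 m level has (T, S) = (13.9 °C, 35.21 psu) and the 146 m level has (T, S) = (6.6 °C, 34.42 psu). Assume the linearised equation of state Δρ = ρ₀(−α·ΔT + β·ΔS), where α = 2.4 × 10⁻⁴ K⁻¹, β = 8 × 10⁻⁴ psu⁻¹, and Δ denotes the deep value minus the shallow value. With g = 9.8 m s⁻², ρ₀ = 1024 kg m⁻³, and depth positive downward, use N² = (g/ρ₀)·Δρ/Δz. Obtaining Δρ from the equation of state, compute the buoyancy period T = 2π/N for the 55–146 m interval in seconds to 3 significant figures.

572 s

ΔT = -7.3 K, ΔS = -0.79 psu (deep − shallow).
Δρ/ρ₀ = −αΔT + βΔS = 1.752 × 10⁻³ − 6.32 × 10⁻⁴ = 1.12 × 10⁻³, so Δρ ≈ 1.147 kg m⁻³.
N² = (g/ρ₀)·Δρ/Δz = g·(Δρ/ρ₀)/Δz = 9.8 × 1.12 × 10⁻³ / 91 = 1.2062 × 10⁻⁴ s⁻².
N = √(1.2062 × 10⁻⁴) = 0.010983 rad s⁻¹ → T = 2π/N = 572.08 s ≈ 572 s.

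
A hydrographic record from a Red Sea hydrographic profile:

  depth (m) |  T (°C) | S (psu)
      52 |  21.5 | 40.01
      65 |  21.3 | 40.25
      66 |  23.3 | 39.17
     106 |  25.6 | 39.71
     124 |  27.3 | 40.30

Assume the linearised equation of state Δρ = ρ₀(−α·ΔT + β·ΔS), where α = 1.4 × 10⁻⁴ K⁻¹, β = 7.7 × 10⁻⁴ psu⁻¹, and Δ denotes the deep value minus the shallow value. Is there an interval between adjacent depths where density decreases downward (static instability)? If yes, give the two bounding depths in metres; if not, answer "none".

65–66 m

Evaluate Δρ/ρ₀ = −αΔT + βΔS across each adjacent pair:
  52–65 m: −αΔT+βΔS = −(1.4 × 10⁻⁴)(-0.2)+(7.7 × 10⁻⁴)(+0.24) = 2.1 × 10⁻⁴ → stable
  65–66 m: −αΔT+βΔS = −(1.4 × 10⁻⁴)(+2.0)+(7.7 × 10⁻⁴)(-1.08) = -1.1 × 10⁻³ → UNSTABLE
  66–106 m: −αΔT+βΔS = −(1.4 × 10⁻⁴)(+2.3)+(7.7 × 10⁻⁴)(+0.54) = 9.4 × 10⁻⁵ → stable
  106–124 m: −αΔT+βΔS = −(1.4 × 10⁻⁴)(+1.7)+(7.7 × 10⁻⁴)(+0.59) = 2.2 × 10⁻⁴ → stable
The 65–66 m interval has Δρ < 0: lighter water underlies denser water.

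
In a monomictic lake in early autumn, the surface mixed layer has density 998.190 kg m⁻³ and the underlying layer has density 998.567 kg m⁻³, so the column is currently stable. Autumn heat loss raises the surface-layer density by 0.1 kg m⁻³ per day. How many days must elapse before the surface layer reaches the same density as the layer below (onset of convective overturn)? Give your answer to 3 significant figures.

3.77 days

Density deficit of the surface layer: 998.567 − 998.190 = 0.377 kg m⁻³.
Required change = 0.377 / 0.1 = 3.77 days.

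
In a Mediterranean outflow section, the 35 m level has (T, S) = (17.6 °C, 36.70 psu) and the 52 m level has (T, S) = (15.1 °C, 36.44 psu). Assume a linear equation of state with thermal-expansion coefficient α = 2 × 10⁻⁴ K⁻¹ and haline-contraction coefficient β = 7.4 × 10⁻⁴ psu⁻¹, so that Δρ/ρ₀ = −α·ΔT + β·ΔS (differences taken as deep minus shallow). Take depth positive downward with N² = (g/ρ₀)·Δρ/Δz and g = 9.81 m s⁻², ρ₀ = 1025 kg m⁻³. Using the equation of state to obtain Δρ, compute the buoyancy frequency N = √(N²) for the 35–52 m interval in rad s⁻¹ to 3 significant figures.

0.0133 rad s⁻¹

ΔT = -2.5 K, ΔS = -0.26 psu (deep − shallow).
Δρ/ρ₀ = −αΔT + βΔS = 5.00 × 10⁻⁴ − 1.924 × 10⁻⁴ = 3.076 × 10⁻⁴, so Δρ ≈ 0.3153 kg m⁻³.
N² = (g/ρ₀)·Δρ/Δz = g·(Δρ/ρ₀)/Δz = 9.81 × 3.076 × 10⁻⁴ / 17 = 1.7750 × 10⁻⁴ s⁻².
N = √(1.7750 × 10⁻⁴) = 0.013323 rad s⁻¹ ≈ 0.0133 rad s⁻¹.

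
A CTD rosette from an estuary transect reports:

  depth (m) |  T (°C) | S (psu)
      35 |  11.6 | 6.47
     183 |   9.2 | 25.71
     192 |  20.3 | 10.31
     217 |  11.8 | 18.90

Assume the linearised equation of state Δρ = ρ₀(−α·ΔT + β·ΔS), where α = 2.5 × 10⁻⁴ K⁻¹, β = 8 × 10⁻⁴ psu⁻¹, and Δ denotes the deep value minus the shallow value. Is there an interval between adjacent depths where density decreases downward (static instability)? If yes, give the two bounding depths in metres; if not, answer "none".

Evaluate Δρ/ρ₀ = −αΔT + βΔS across each adjacent pair:
  35–183 m: −αΔT+βΔS = −(2.5 × 10⁻⁴)(-2.4)+(8 × 10⁻⁴)(+19.24) = 0.016 → stable
  183–192 m: −αΔT+βΔS = −(2.5 × 10⁻⁴)(+11.1)+(8 × 10⁻⁴)(-15.40) = -0.015 → UNSTABLE
  192–217 m: −αΔT+βΔS = −(2.5 × 10⁻⁴)(-8.5)+(8 × 10⁻⁴)(+8.59) = 9.0 × 10⁻³ → stable
The 183–192 m interval has Δρ < 0: lighter water underlies denser water.

183–192 m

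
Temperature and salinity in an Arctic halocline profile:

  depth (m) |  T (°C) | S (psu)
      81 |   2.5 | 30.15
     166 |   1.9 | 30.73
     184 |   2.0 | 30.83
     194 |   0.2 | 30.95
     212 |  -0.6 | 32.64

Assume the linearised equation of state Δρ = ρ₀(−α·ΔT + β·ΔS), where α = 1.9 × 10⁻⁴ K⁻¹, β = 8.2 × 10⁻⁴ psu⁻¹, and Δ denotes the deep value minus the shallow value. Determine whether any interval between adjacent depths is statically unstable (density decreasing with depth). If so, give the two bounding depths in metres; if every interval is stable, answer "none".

none

Evaluate Δρ/ρ₀ = −αΔT + βΔS across each adjacent pair:
  81–166 m: −αΔT+βΔS = −(1.9 × 10⁻⁴)(-0.6)+(8.2 × 10⁻⁴)(+0.58) = 5.9 × 10⁻⁴ → stable
  166–184 m: −αΔT+βΔS = −(1.9 × 10⁻⁴)(+0.1)+(8.2 × 10⁻⁴)(+0.10) = 6.3 × 10⁻⁵ → stable
  184–194 m: −αΔT+βΔS = −(1.9 × 10⁻⁴)(-1.8)+(8.2 × 10⁻⁴)(+0.12) = 4.4 × 10⁻⁴ → stable
  194–212 m: −αΔT+βΔS = −(1.9 × 10⁻⁴)(-0.8)+(8.2 × 10⁻⁴)(+1.69) = 1.5 × 10⁻³ → stable
Every interval has Δρ > 0: the column is stably stratified throughout.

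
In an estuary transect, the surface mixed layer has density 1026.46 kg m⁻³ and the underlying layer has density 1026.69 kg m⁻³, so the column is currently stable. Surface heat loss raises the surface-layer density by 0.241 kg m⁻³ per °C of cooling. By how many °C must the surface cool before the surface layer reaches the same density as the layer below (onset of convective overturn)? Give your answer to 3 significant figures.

0.954 °C

Density deficit of the surface layer: 1026.69 − 1026.46 = 0.23 kg m⁻³.
Required change = 0.23 / 0.241 = 0.954 °C.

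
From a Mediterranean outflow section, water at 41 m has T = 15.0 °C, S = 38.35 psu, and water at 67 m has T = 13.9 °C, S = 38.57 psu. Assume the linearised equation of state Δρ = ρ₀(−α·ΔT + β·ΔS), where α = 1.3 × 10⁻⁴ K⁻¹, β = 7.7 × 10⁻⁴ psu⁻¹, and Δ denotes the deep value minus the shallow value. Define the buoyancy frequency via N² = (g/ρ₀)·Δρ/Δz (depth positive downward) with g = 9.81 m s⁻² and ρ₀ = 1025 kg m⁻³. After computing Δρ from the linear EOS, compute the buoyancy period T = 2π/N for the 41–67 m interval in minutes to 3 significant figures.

9.65 min

ΔT = -1.1 K, ΔS = +0.22 psu (deep − shallow).
Δρ/ρ₀ = −αΔT + βΔS = 1.43 × 10⁻⁴ + 1.694 × 10⁻⁴ = 3.124 × 10⁻⁴, so Δρ ≈ 0.3202 kg m⁻³.
N² = (g/ρ₀)·Δρ/Δz = g·(Δρ/ρ₀)/Δz = 9.81 × 3.124 × 10⁻⁴ / 26 = 1.1787 × 10⁻⁴ s⁻².
N = √(1.1787 × 10⁻⁴) = 0.010857 rad s⁻¹ → T = 2π/N = 578.72 s = 9.6453 min ≈ 9.65 min.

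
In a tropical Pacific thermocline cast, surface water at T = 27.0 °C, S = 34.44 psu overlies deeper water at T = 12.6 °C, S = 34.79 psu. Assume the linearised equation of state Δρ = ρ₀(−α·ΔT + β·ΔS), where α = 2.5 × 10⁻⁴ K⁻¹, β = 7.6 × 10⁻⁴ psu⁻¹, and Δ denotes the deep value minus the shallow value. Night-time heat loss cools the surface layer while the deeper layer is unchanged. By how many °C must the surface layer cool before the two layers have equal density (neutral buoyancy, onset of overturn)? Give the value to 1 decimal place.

Neutral buoyancy requires Δρ = 0, i.e. −α(T_deep − T_surf′) + β(S_deep − S_surf) = 0.
T_surf′ = T_deep − (β/α)·ΔS = 12.6 − (7.6 × 10⁻⁴/2.5 × 10⁻⁴)·(+0.35) = 11.536 °C.
Cooling required: 27.0 − (11.536) = 15.464 °C.

15.5 °C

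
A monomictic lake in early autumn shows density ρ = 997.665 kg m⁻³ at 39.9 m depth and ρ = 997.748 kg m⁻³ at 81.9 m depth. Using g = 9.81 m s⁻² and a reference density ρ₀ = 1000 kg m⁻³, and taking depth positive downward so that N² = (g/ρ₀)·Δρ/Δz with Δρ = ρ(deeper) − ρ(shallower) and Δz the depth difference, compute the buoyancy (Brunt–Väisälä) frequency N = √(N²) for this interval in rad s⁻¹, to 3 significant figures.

Δρ = 997.748 − 997.665 = 0.083 kg m⁻³ over Δz = 81.9 − 39.9 = 42 m.
N² = (9.81/1000) × (0.083/42) = 1.9386 × 10⁻⁵ s⁻².
N = √(1.9386 × 10⁻⁵) = 4.4030 × 10⁻³ rad s⁻¹ ≈ 4.40 × 10⁻³ rad s⁻¹.

4.40 × 10⁻³ rad s⁻¹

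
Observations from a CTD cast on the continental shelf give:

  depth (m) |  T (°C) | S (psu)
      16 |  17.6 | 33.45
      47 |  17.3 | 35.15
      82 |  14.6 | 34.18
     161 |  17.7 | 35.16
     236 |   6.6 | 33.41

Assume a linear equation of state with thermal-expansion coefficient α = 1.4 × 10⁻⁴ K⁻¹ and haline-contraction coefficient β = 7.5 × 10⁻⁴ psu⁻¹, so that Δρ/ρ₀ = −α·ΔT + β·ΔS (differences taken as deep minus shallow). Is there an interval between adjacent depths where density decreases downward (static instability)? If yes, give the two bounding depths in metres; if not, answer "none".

Evaluate Δρ/ρ₀ = −αΔT + βΔS across each adjacent pair:
  16–47 m: −αΔT+βΔS = −(1.4 × 10⁻⁴)(-0.3)+(7.5 × 10⁻⁴)(+1.70) = 1.3 × 10⁻³ → stable
  47–82 m: −αΔT+βΔS = −(1.4 × 10⁻⁴)(-2.7)+(7.5 × 10⁻⁴)(-0.97) = -3.5 × 10⁻⁴ → UNSTABLE
  82–161 m: −αΔT+βΔS = −(1.4 × 10⁻⁴)(+3.1)+(7.5 × 10⁻⁴)(+0.98) = 3.0 × 10⁻⁴ → stable
  161–236 m: −αΔT+βΔS = −(1.4 × 10⁻⁴)(-11.1)+(7.5 × 10⁻⁴)(-1.75) = 2.4 × 10⁻⁴ → stable
The 47–82 m interval has Δρ < 0: lighter water underlies denser water.

47–82 m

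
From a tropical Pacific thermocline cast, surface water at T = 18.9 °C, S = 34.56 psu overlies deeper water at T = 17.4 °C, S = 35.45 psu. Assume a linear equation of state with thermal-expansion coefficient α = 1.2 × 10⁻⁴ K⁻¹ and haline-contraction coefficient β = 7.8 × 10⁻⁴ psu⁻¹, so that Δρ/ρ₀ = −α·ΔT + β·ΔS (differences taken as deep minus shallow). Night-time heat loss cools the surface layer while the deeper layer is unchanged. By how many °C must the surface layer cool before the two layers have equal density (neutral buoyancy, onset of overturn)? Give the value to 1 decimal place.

Neutral buoyancy requires Δρ = 0, i.e. −α(T_deep − T_surf′) + β(S_deep − S_surf) = 0.
T_surf′ = T_deep − (β/α)·ΔS = 17.4 − (7.8 × 10⁻⁴/1.2 × 10⁻⁴)·(+0.89) = 11.615 °C.
Cooling required: 18.9 − (11.615) = 7.285 °C.

7.3 °C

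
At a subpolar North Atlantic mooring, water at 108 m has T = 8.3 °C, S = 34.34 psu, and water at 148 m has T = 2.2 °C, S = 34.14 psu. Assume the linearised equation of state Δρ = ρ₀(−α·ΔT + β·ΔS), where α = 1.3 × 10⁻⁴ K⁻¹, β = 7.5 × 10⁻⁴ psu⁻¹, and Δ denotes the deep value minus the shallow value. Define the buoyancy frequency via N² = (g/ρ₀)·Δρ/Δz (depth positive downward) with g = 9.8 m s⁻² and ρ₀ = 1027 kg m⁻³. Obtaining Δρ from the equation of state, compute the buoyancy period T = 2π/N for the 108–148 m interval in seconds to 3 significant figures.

ΔT = -6.1 K, ΔS = -0.20 psu (deep − shallow).
Δρ/ρ₀ = −αΔT + βΔS = 7.93 × 10⁻⁴ − 1.50 × 10⁻⁴ = 6.43 × 10⁻⁴, so Δρ ≈ 0.6604 kg m⁻³.
N² = (g/ρ₀)·Δρ/Δz = g·(Δρ/ρ₀)/Δz = 9.8 × 6.43 × 10⁻⁴ / 40 = 1.5753 × 10⁻⁴ s⁻².
N = √(1.5753 × 10⁻⁴) = 0.012551 rad s⁻¹ → T = 2π/N = 500.61 s ≈ 501 s.

501 s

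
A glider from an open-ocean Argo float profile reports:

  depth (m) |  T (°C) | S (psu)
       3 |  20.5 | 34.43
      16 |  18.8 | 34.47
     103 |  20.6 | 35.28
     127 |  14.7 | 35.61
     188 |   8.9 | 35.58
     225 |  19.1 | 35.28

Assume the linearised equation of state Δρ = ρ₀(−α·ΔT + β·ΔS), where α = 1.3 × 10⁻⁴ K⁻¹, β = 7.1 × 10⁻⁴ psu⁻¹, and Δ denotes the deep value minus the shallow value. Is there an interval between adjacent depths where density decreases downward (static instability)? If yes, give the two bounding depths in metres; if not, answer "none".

188–225 m

Evaluate Δρ/ρ₀ = −αΔT + βΔS across each adjacent pair:
  3–16 m: −αΔT+βΔS = −(1.3 × 10⁻⁴)(-1.7)+(7.1 × 10⁻⁴)(+0.04) = 2.5 × 10⁻⁴ → stable
  16–103 m: −αΔT+βΔS = −(1.3 × 10⁻⁴)(+1.8)+(7.1 × 10⁻⁴)(+0.81) = 3.4 × 10⁻⁴ → stable
  103–127 m: −αΔT+βΔS = −(1.3 × 10⁻⁴)(-5.9)+(7.1 × 10⁻⁴)(+0.33) = 1.0 × 10⁻³ → stable
  127–188 m: −αΔT+βΔS = −(1.3 × 10⁻⁴)(-5.8)+(7.1 × 10⁻⁴)(-0.03) = 7.3 × 10⁻⁴ → stable
  188–225 m: −αΔT+βΔS = −(1.3 × 10⁻⁴)(+10.2)+(7.1 × 10⁻⁴)(-0.30) = -1.5 × 10⁻³ → UNSTABLE
The 188–225 m interval has Δρ < 0: lighter water underlies denser water.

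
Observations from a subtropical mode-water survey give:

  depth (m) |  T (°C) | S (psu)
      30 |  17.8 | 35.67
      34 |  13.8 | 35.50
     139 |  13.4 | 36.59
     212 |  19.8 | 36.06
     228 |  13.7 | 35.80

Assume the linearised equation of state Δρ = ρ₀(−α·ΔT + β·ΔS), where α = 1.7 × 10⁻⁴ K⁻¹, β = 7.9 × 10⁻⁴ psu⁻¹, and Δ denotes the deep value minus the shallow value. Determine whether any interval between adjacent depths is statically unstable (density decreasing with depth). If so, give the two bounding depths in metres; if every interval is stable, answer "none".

139–212 m

Evaluate Δρ/ρ₀ = −αΔT + βΔS across each adjacent pair:
  30–34 m: −αΔT+βΔS = −(1.7 × 10⁻⁴)(-4.0)+(7.9 × 10⁻⁴)(-0.17) = 5.5 × 10⁻⁴ → stable
  34–139 m: −αΔT+βΔS = −(1.7 × 10⁻⁴)(-0.4)+(7.9 × 10⁻⁴)(+1.09) = 9.3 × 10⁻⁴ → stable
  139–212 m: −αΔT+βΔS = −(1.7 × 10⁻⁴)(+6.4)+(7.9 × 10⁻⁴)(-0.53) = -1.5 × 10⁻³ → UNSTABLE
  212–228 m: −αΔT+βΔS = −(1.7 × 10⁻⁴)(-6.1)+(7.9 × 10⁻⁴)(-0.26) = 8.3 × 10⁻⁴ → stable
The 139–212 m interval has Δρ < 0: lighter water underlies denser water.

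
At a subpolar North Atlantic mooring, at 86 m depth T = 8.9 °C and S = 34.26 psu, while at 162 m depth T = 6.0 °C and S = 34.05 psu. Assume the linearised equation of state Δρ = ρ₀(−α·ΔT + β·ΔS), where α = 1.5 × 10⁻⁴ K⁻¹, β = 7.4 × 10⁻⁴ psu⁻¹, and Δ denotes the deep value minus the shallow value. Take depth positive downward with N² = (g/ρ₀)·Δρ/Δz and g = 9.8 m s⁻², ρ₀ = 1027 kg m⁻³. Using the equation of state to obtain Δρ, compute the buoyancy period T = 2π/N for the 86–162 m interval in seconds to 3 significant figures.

ΔT = -2.9 K, ΔS = -0.21 psu (deep − shallow).
Δρ/ρ₀ = −αΔT + βΔS = 4.35 × 10⁻⁴ − 1.554 × 10⁻⁴ = 2.796 × 10⁻⁴, so Δρ ≈ 0.2871 kg m⁻³.
N² = (g/ρ₀)·Δρ/Δz = g·(Δρ/ρ₀)/Δz = 9.8 × 2.796 × 10⁻⁴ / 76 = 3.6054 × 10⁻⁵ s⁻².
N = √(3.6054 × 10⁻⁵) = 6.0045 × 10⁻³ rad s⁻¹ → T = 2π/N = 1.0464 × 10³ s ≈ 1.05 × 10³ s.

1.05 × 10³ s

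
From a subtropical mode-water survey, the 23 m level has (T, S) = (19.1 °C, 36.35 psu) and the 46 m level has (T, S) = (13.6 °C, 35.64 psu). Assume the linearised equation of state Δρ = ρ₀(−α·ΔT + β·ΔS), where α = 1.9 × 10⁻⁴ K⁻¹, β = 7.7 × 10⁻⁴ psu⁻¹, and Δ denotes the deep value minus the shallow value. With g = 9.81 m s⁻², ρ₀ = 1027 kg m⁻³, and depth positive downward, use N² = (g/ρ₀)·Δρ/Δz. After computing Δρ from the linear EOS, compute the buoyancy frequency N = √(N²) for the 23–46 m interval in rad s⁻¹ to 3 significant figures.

0.0146 rad s⁻¹

ΔT = -5.5 K, ΔS = -0.71 psu (deep − shallow).
Δρ/ρ₀ = −αΔT + βΔS = 1.045 × 10⁻³ − 5.467 × 10⁻⁴ = 4.983 × 10⁻⁴, so Δρ ≈ 0.5118 kg m⁻³.
N² = (g/ρ₀)·Δρ/Δz = g·(Δρ/ρ₀)/Δz = 9.81 × 4.983 × 10⁻⁴ / 23 = 2.1254 × 10⁻⁴ s⁻².
N = √(2.1254 × 10⁻⁴) = 0.014579 rad s⁻¹ ≈ 0.0146 rad s⁻¹.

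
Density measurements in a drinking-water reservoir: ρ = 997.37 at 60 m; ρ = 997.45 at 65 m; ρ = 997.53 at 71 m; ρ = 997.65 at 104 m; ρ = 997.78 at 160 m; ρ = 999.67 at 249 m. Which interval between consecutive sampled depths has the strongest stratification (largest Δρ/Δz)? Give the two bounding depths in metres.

160–249 m

Compute the density gradient over each adjacent pair:
  60–65 m: Δρ/Δz = 0.08/5 = 0.016 kg m⁻⁴
  65–71 m: Δρ/Δz = 0.08/6 = 0.013 kg m⁻⁴
  71–104 m: Δρ/Δz = 0.12/33 = 3.6 × 10⁻³ kg m⁻⁴
  104–160 m: Δρ/Δz = 0.13/56 = 2.3 × 10⁻³ kg m⁻⁴
  160–249 m: Δρ/Δz = 1.89/89 = 0.021 kg m⁻⁴
The largest gradient is in the 160–249 m interval — the pycnocline.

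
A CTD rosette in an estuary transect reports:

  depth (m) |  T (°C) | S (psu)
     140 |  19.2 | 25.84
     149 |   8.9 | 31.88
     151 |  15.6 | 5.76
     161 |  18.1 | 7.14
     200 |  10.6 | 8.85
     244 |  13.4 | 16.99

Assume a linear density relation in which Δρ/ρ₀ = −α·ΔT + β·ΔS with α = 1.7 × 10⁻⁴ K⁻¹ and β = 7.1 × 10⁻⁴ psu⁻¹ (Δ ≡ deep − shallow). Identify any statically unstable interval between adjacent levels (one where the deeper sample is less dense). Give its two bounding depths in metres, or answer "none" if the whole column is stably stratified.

Evaluate Δρ/ρ₀ = −αΔT + βΔS across each adjacent pair:
  140–149 m: −αΔT+βΔS = −(1.7 × 10⁻⁴)(-10.3)+(7.1 × 10⁻⁴)(+6.04) = 6.0 × 10⁻³ → stable
  149–151 m: −αΔT+βΔS = −(1.7 × 10⁻⁴)(+6.7)+(7.1 × 10⁻⁴)(-26.12) = -0.020 → UNSTABLE
  151–161 m: −αΔT+βΔS = −(1.7 × 10⁻⁴)(+2.5)+(7.1 × 10⁻⁴)(+1.38) = 5.5 × 10⁻⁴ → stable
  161–200 m: −αΔT+βΔS = −(1.7 × 10⁻⁴)(-7.5)+(7.1 × 10⁻⁴)(+1.71) = 2.5 × 10⁻³ → stable
  200–244 m: −αΔT+βΔS = −(1.7 × 10⁻⁴)(+2.8)+(7.1 × 10⁻⁴)(+8.14) = 5.3 × 10⁻³ → stable
The 149–151 m interval has Δρ < 0: lighter water underlies denser water.

149–151 m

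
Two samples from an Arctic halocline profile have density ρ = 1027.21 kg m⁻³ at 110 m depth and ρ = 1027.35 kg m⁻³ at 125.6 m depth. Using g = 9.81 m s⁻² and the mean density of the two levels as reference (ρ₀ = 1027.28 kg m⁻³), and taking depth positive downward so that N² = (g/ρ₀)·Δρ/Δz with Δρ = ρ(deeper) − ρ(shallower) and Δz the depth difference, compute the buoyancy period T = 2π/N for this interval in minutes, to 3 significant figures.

Δρ = 1027.35 − 1027.21 = 0.14 kg m⁻³ over Δz = 125.6 − 110 = 15.6 m.
N² = (9.81/1027.28) × (0.14/15.6) = 8.5701 × 10⁻⁵ s⁻².
N = √(8.5701 × 10⁻⁵) = 9.2575 × 10⁻³ rad s⁻¹, so T = 2π/N = 678.71 s = 11.312 min ≈ 11.3 min.

11.3 min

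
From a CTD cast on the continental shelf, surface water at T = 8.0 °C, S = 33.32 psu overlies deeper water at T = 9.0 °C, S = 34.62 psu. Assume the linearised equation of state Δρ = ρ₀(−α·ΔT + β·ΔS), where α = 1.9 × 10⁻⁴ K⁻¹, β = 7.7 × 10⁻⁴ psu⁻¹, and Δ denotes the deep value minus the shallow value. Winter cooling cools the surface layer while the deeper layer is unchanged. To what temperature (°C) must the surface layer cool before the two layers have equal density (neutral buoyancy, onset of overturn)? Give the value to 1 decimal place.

Neutral buoyancy requires Δρ = 0, i.e. −α(T_deep − T_surf′) + β(S_deep − S_surf) = 0.
T_surf′ = T_deep − (β/α)·ΔS = 9.0 − (7.7 × 10⁻⁴/1.9 × 10⁻⁴)·(+1.30) = 3.732 °C.
Cooling required: 8.0 − (3.732) = 4.268 °C.

3.7 °C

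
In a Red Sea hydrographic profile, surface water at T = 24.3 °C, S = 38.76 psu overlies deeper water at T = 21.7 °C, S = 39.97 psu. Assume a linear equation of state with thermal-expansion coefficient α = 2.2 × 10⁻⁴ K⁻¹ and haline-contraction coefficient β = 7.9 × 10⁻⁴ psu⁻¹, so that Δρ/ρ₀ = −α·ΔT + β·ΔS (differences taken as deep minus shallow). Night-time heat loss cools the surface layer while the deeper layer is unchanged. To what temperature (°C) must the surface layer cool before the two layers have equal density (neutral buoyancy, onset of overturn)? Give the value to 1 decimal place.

Neutral buoyancy requires Δρ = 0, i.e. −α(T_deep − T_surf′) + β(S_deep − S_surf) = 0.
T_surf′ = T_deep − (β/α)·ΔS = 21.7 − (7.9 × 10⁻⁴/2.2 × 10⁻⁴)·(+1.21) = 17.355 °C.
Cooling required: 24.3 − (17.355) = 6.945 °C.

17.4 °C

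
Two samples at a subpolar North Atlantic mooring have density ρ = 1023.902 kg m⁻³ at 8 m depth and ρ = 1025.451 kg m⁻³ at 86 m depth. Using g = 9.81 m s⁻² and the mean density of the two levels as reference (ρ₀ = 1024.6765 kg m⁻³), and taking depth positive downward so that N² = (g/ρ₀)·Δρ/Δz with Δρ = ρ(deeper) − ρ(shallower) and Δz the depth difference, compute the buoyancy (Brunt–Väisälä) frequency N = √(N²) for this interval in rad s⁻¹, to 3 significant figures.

0.0138 rad s⁻¹

Δρ = 1025.451 − 1023.902 = 1.549 kg m⁻³ over Δz = 86 − 8 = 78 m.
N² = (9.81/1024.6765) × (1.549/78) = 1.9012 × 10⁻⁴ s⁻².
N = √(1.9012 × 10⁻⁴) = 0.013788 rad s⁻¹ ≈ 0.0138 rad s⁻¹.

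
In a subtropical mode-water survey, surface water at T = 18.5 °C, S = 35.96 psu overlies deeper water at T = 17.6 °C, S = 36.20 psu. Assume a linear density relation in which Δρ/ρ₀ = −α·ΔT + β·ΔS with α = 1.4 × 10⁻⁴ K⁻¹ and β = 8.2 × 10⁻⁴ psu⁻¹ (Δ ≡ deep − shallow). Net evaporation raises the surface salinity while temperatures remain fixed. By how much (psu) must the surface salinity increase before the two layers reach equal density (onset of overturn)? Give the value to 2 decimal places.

Neutral buoyancy requires −α(T_deep − T_surf) + β(S_deep − S_surf′) = 0.
S_surf′ = S_deep − (α/β)·ΔT = 36.20 − (1.4 × 10⁻⁴/8.2 × 10⁻⁴)·(-0.9) = 36.3537 psu.
Increase required: 36.3537 − 35.96 = 0.3937 psu.

0.39 psu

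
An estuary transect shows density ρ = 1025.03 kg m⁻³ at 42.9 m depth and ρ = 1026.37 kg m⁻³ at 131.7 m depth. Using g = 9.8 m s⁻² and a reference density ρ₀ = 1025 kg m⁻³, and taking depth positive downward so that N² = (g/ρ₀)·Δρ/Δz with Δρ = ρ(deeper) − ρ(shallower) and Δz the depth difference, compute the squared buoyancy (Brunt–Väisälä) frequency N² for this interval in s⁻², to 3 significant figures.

Δρ = 1026.37 − 1025.03 = 1.34 kg m⁻³ over Δz = 131.7 − 42.9 = 88.8 m.
N² = (9.8/1025) × (1.34/88.8) = 1.4428 × 10⁻⁴ s⁻² ≈ 1.44 × 10⁻⁴ s⁻².
N² > 0, so the interval is statically stable.

1.44 × 10⁻⁴ s⁻²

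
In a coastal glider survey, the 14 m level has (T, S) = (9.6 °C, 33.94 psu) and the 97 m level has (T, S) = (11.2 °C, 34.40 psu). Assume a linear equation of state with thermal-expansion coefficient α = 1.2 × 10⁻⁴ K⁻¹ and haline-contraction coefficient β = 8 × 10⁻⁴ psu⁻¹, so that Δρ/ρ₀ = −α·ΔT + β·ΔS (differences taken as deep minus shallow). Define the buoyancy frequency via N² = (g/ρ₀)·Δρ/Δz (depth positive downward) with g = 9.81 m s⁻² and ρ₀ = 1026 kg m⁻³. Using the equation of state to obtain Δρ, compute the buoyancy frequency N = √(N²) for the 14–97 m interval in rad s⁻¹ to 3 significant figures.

4.56 × 10⁻³ rad s⁻¹

ΔT = +1.6 K, ΔS = +0.46 psu (deep − shallow).
Δρ/ρ₀ = −αΔT + βΔS = -1.92 × 10⁻⁴ + 3.68 × 10⁻⁴ = 1.76 × 10⁻⁴, so Δρ ≈ 0.1806 kg m⁻³.
N² = (g/ρ₀)·Δρ/Δz = g·(Δρ/ρ₀)/Δz = 9.81 × 1.76 × 10⁻⁴ / 83 = 2.0802 × 10⁻⁵ s⁻².
N = √(2.0802 × 10⁻⁵) = 4.5609 × 10⁻³ rad s⁻¹ ≈ 4.56 × 10⁻³ rad s⁻¹.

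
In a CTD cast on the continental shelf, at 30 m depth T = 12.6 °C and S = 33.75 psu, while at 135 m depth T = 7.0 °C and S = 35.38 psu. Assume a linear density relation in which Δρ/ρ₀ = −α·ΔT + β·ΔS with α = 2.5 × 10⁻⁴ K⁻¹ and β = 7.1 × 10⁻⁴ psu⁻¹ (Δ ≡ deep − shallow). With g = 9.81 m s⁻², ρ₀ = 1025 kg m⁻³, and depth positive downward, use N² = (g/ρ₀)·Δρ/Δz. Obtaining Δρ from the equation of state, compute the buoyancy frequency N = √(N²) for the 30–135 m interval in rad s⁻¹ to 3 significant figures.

0.0155 rad s⁻¹

ΔT = -5.6 K, ΔS = +1.63 psu (deep − shallow).
Δρ/ρ₀ = −αΔT + βΔS = 1.40 × 10⁻³ + 1.1573 × 10⁻³ = 2.5573 × 10⁻³, so Δρ ≈ 2.621 kg m⁻³.
N² = (g/ρ₀)·Δρ/Δz = g·(Δρ/ρ₀)/Δz = 9.81 × 2.5573 × 10⁻³ / 105 = 2.3892 × 10⁻⁴ s⁻².
N = √(2.3892 × 10⁻⁴) = 0.015457 rad s⁻¹ ≈ 0.0155 rad s⁻¹.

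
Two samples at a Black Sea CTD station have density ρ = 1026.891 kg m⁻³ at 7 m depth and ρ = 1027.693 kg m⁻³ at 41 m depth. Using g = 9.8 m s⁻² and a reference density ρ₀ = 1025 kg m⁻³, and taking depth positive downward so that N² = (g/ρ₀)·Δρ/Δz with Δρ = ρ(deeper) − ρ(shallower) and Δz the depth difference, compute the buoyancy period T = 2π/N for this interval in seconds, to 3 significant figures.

Δρ = 1027.693 − 1026.891 = 0.802 kg m⁻³ over Δz = 41 − 7 = 34 m.
N² = (9.8/1025) × (0.802/34) = 2.2553 × 10⁻⁴ s⁻².
N = √(2.2553 × 10⁻⁴) = 0.015018 rad s⁻¹, so T = 2π/N = 418.38 s ≈ 418 s.
A positive N² confirms static stability across the interval.

418 s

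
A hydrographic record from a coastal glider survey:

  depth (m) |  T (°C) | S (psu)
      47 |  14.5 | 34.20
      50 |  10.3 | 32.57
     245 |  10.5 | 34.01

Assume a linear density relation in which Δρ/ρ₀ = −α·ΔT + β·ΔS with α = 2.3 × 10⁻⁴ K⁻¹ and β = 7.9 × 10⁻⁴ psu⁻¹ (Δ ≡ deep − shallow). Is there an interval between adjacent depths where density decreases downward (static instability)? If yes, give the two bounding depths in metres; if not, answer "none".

47–50 m

Evaluate Δρ/ρ₀ = −αΔT + βΔS across each adjacent pair:
  47–50 m: −αΔT+βΔS = −(2.3 × 10⁻⁴)(-4.2)+(7.9 × 10⁻⁴)(-1.63) = -3.2 × 10⁻⁴ → UNSTABLE
  50–245 m: −αΔT+βΔS = −(2.3 × 10⁻⁴)(+0.2)+(7.9 × 10⁻⁴)(+1.44) = 1.1 × 10⁻³ → stable
The 47–50 m interval has Δρ < 0: lighter water underlies denser water.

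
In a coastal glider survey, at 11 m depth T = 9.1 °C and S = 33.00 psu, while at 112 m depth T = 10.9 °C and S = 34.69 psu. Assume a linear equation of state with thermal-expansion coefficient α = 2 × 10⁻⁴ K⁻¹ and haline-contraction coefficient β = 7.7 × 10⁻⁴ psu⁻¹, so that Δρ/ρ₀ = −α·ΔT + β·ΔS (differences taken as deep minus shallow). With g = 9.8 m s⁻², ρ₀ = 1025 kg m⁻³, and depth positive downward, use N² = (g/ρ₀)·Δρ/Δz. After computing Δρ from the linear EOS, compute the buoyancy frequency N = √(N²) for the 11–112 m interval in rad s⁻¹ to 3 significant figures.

ΔT = +1.8 K, ΔS = +1.69 psu (deep − shallow).
Δρ/ρ₀ = −αΔT + βΔS = -3.60 × 10⁻⁴ + 1.3013 × 10⁻³ = 9.413 × 10⁻⁴, so Δρ ≈ 0.9648 kg m⁻³.
N² = (g/ρ₀)·Δρ/Δz = g·(Δρ/ρ₀)/Δz = 9.8 × 9.413 × 10⁻⁴ / 101 = 9.1334 × 10⁻⁵ s⁻².
N = √(9.1334 × 10⁻⁵) = 9.5569 × 10⁻³ rad s⁻¹ ≈ 9.56 × 10⁻³ rad s⁻¹.

9.56 × 10⁻³ rad s⁻¹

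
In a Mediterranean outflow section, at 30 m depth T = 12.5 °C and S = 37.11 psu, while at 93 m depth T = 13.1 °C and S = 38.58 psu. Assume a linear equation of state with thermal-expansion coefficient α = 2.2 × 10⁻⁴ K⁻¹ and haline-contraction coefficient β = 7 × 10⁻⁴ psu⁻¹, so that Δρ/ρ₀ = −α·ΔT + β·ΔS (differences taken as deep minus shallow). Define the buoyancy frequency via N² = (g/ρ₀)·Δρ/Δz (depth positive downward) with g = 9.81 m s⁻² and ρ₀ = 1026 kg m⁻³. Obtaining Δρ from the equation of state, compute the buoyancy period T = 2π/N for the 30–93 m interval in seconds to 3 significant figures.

532 s

ΔT = +0.6 K, ΔS = +1.47 psu (deep − shallow).
Δρ/ρ₀ = −αΔT + βΔS = -1.32 × 10⁻⁴ + 1.029 × 10⁻³ = 8.97 × 10⁻⁴, so Δρ ≈ 0.9203 kg m⁻³.
N² = (g/ρ₀)·Δρ/Δz = g·(Δρ/ρ₀)/Δz = 9.81 × 8.97 × 10⁻⁴ / 63 = 1.3968 × 10⁻⁴ s⁻².
N = √(1.3968 × 10⁻⁴) = 0.011819 rad s⁻¹ → T = 2π/N = 531.62 s ≈ 532 s.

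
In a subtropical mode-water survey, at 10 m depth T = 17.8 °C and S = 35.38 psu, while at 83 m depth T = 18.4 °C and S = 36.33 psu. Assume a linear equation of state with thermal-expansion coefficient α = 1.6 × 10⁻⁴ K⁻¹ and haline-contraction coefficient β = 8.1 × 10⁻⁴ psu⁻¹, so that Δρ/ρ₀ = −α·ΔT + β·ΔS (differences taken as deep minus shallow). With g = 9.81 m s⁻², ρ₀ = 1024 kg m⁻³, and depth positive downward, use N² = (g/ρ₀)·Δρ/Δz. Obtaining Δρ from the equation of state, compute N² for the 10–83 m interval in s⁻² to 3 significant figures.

9.05 × 10⁻⁵ s⁻²

ΔT = +0.6 K, ΔS = +0.95 psu (deep − shallow).
Δρ/ρ₀ = −αΔT + βΔS = -9.60 × 10⁻⁵ + 7.695 × 10⁻⁴ = 6.735 × 10⁻⁴, so Δρ ≈ 0.6897 kg m⁻³.
N² = (g/ρ₀)·Δρ/Δz = g·(Δρ/ρ₀)/Δz = 9.81 × 6.735 × 10⁻⁴ / 73 = 9.0507 × 10⁻⁵ s⁻² ≈ 9.05 × 10⁻⁵ s⁻².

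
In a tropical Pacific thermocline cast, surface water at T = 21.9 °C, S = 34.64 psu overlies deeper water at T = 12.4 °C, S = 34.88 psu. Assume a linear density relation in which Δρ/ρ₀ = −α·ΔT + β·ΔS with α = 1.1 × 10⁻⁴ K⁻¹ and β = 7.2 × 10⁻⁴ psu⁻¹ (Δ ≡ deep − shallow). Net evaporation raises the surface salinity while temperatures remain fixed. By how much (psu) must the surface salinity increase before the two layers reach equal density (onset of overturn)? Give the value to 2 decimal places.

1.69 psu

Neutral buoyancy requires −α(T_deep − T_surf) + β(S_deep − S_surf′) = 0.
S_surf′ = S_deep − (α/β)·ΔT = 34.88 − (1.1 × 10⁻⁴/7.2 × 10⁻⁴)·(-9.5) = 36.3314 psu.
Increase required: 36.3314 − 34.64 = 1.6914 psu.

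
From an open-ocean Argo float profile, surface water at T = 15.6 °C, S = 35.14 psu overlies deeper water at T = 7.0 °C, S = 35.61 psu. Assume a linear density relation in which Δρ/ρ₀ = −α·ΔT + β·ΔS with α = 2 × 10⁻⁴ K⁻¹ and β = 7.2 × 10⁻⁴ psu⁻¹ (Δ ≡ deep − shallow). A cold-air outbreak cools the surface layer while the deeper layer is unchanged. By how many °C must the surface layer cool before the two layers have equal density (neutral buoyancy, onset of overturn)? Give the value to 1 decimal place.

Neutral buoyancy requires Δρ = 0, i.e. −α(T_deep − T_surf′) + β(S_deep − S_surf) = 0.
T_surf′ = T_deep − (β/α)·ΔS = 7.0 − (7.2 × 10⁻⁴/2 × 10⁻⁴)·(+0.47) = 5.308 °C.
Cooling required: 15.6 − (5.308) = 10.292 °C.

10.3 °C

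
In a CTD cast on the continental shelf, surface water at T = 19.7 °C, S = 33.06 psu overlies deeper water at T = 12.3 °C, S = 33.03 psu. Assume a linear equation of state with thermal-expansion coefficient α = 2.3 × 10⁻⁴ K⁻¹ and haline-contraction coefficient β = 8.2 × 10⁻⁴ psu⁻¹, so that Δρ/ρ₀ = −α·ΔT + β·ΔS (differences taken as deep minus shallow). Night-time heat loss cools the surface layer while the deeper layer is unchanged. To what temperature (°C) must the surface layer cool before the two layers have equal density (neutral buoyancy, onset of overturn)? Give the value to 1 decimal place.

Neutral buoyancy requires Δρ = 0, i.e. −α(T_deep − T_surf′) + β(S_deep − S_surf) = 0.
T_surf′ = T_deep − (β/α)·ΔS = 12.3 − (8.2 × 10⁻⁴/2.3 × 10⁻⁴)·(-0.03) = 12.407 °C.
Cooling required: 19.7 − (12.407) = 7.293 °C.

12.4 °C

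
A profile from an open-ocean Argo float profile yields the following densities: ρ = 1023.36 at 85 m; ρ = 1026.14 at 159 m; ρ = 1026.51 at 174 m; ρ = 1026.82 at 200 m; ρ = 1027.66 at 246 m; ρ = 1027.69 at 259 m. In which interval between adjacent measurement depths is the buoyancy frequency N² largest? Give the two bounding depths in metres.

Compute the density gradient over each adjacent pair:
  85–159 m: Δρ/Δz = 2.78/74 = 0.038 kg m⁻⁴
  159–174 m: Δρ/Δz = 0.37/15 = 0.025 kg m⁻⁴
  174–200 m: Δρ/Δz = 0.31/26 = 0.012 kg m⁻⁴
  200–246 m: Δρ/Δz = 0.84/46 = 0.018 kg m⁻⁴
  246–259 m: Δρ/Δz = 0.03/13 = 2.3 × 10⁻³ kg m⁻⁴
The largest gradient is in the 85–159 m interval — the pycnocline.

85–159 m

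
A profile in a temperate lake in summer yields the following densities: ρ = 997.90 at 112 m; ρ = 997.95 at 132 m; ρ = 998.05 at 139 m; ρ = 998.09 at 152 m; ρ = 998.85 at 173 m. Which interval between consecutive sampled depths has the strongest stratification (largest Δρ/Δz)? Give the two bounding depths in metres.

152–173 m

Compute the density gradient over each adjacent pair:
  112–132 m: Δρ/Δz = 0.05/20 = 2.5 × 10⁻³ kg m⁻⁴
  132–139 m: Δρ/Δz = 0.10/7 = 0.014 kg m⁻⁴
  139–152 m: Δρ/Δz = 0.04/13 = 3.1 × 10⁻³ kg m⁻⁴
  152–173 m: Δρ/Δz = 0.76/21 = 0.036 kg m⁻⁴
The largest gradient is in the 152–173 m interval — the pycnocline.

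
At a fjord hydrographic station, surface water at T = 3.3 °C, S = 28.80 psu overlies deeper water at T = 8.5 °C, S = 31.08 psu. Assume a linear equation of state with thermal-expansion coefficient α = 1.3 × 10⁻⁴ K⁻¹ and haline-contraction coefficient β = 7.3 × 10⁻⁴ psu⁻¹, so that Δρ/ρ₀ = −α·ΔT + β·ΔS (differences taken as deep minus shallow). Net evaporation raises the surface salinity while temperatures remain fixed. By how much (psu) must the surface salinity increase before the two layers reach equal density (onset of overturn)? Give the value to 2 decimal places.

1.35 psu

Neutral buoyancy requires −α(T_deep − T_surf) + β(S_deep − S_surf′) = 0.
S_surf′ = S_deep − (α/β)·ΔT = 31.08 − (1.3 × 10⁻⁴/7.3 × 10⁻⁴)·(+5.2) = 30.1540 psu.
Increase required: 30.1540 − 28.80 = 1.3540 psu.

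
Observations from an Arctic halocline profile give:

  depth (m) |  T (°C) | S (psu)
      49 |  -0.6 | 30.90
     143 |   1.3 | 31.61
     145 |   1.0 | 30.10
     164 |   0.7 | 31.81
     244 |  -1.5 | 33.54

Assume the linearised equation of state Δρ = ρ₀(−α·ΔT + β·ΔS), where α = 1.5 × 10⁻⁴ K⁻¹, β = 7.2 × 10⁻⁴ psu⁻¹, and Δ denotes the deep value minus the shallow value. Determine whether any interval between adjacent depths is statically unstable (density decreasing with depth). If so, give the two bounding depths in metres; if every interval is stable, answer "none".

143–145 m

Evaluate Δρ/ρ₀ = −αΔT + βΔS across each adjacent pair:
  49–143 m: −αΔT+βΔS = −(1.5 × 10⁻⁴)(+1.9)+(7.2 × 10⁻⁴)(+0.71) = 2.3 × 10⁻⁴ → stable
  143–145 m: −αΔT+βΔS = −(1.5 × 10⁻⁴)(-0.3)+(7.2 × 10⁻⁴)(-1.51) = -1.0 × 10⁻³ → UNSTABLE
  145–164 m: −αΔT+βΔS = −(1.5 × 10⁻⁴)(-0.3)+(7.2 × 10⁻⁴)(+1.71) = 1.3 × 10⁻³ → stable
  164–244 m: −αΔT+βΔS = −(1.5 × 10⁻⁴)(-2.2)+(7.2 × 10⁻⁴)(+1.73) = 1.6 × 10⁻³ → stable
The 143–145 m interval has Δρ < 0: lighter water underlies denser water.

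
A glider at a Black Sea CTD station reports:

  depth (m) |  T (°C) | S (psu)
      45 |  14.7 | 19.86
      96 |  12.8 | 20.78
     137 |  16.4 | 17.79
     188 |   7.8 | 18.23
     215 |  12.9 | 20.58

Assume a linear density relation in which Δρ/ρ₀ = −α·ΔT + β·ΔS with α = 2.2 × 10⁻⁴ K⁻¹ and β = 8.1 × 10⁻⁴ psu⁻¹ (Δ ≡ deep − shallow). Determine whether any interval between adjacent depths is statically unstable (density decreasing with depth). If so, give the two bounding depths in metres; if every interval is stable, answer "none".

Evaluate Δρ/ρ₀ = −αΔT + βΔS across each adjacent pair:
  45–96 m: −αΔT+βΔS = −(2.2 × 10⁻⁴)(-1.9)+(8.1 × 10⁻⁴)(+0.92) = 1.2 × 10⁻³ → stable
  96–137 m: −αΔT+βΔS = −(2.2 × 10⁻⁴)(+3.6)+(8.1 × 10⁻⁴)(-2.99) = -3.2 × 10⁻³ → UNSTABLE
  137–188 m: −αΔT+βΔS = −(2.2 × 10⁻⁴)(-8.6)+(8.1 × 10⁻⁴)(+0.44) = 2.2 × 10⁻³ → stable
  188–215 m: −αΔT+βΔS = −(2.2 × 10⁻⁴)(+5.1)+(8.1 × 10⁻⁴)(+2.35) = 7.8 × 10⁻⁴ → stable
The 96–137 m interval has Δρ < 0: lighter water underlies denser water.

96–137 m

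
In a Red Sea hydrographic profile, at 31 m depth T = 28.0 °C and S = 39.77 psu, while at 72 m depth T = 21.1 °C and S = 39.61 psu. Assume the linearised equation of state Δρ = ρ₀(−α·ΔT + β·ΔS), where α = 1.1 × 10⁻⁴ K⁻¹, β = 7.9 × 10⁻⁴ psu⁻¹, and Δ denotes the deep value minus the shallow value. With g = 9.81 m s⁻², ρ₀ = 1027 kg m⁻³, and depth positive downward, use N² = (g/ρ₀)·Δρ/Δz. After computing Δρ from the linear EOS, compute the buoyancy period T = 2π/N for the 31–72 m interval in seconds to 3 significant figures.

ΔT = -6.9 K, ΔS = -0.16 psu (deep − shallow).
Δρ/ρ₀ = −αΔT + βΔS = 7.59 × 10⁻⁴ − 1.264 × 10⁻⁴ = 6.326 × 10⁻⁴, so Δρ ≈ 0.6497 kg m⁻³.
N² = (g/ρ₀)·Δρ/Δz = g·(Δρ/ρ₀)/Δz = 9.81 × 6.326 × 10⁻⁴ / 41 = 1.5136 × 10⁻⁴ s⁻².
N = √(1.5136 × 10⁻⁴) = 0.012303 rad s⁻¹ → T = 2π/N = 510.70 s ≈ 511 s.

511 s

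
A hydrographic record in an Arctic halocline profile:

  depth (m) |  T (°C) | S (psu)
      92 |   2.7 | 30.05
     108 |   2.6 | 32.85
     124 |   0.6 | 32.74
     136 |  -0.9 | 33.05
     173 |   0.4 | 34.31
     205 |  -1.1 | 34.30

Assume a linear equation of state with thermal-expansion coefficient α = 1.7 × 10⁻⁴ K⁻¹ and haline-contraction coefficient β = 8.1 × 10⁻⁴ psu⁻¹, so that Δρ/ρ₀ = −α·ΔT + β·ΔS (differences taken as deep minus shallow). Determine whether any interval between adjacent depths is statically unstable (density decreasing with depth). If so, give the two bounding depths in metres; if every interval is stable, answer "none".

none

Evaluate Δρ/ρ₀ = −αΔT + βΔS across each adjacent pair:
  92–108 m: −αΔT+βΔS = −(1.7 × 10⁻⁴)(-0.1)+(8.1 × 10⁻⁴)(+2.80) = 2.3 × 10⁻³ → stable
  108–124 m: −αΔT+βΔS = −(1.7 × 10⁻⁴)(-2.0)+(8.1 × 10⁻⁴)(-0.11) = 2.5 × 10⁻⁴ → stable
  124–136 m: −αΔT+βΔS = −(1.7 × 10⁻⁴)(-1.5)+(8.1 × 10⁻⁴)(+0.31) = 5.1 × 10⁻⁴ → stable
  136–173 m: −αΔT+βΔS = −(1.7 × 10⁻⁴)(+1.3)+(8.1 × 10⁻⁴)(+1.26) = 8.0 × 10⁻⁴ → stable
  173–205 m: −αΔT+βΔS = −(1.7 × 10⁻⁴)(-1.5)+(8.1 × 10⁻⁴)(-0.01) = 2.5 × 10⁻⁴ → stable
Every interval has Δρ > 0: the column is stably stratified throughout.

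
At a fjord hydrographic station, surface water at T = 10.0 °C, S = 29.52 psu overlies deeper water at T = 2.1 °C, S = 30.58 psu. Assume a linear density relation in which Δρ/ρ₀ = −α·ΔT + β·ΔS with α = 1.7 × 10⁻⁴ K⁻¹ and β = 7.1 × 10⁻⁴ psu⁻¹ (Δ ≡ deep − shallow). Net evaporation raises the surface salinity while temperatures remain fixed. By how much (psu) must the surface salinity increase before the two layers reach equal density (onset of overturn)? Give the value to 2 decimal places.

Neutral buoyancy requires −α(T_deep − T_surf) + β(S_deep − S_surf′) = 0.
S_surf′ = S_deep − (α/β)·ΔT = 30.58 − (1.7 × 10⁻⁴/7.1 × 10⁻⁴)·(-7.9) = 32.4715 psu.
Increase required: 32.4715 − 29.52 = 2.9515 psu.

2.95 psu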